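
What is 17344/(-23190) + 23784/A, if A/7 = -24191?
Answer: -1744265944/1963462515 ≈ -0.88836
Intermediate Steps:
A = -169337 (A = 7*(-24191) = -169337)
17344/(-23190) + 23784/A = 17344/(-23190) + 23784/(-169337) = 17344*(-1/23190) + 23784*(-1/169337) = -8672/11595 - 23784/169337 = -1744265944/1963462515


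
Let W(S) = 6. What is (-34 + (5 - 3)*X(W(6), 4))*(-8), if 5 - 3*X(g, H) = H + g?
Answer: 896/3 ≈ 298.67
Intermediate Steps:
X(g, H) = 5/3 - H/3 - g/3 (X(g, H) = 5/3 - (H + g)/3 = 5/3 + (-H/3 - g/3) = 5/3 - H/3 - g/3)
(-34 + (5 - 3)*X(W(6), 4))*(-8) = (-34 + (5 - 3)*(5/3 - 1/3*4 - 1/3*6))*(-8) = (-34 + 2*(5/3 - 4/3 - 2))*(-8) = (-34 + 2*(-5/3))*(-8) = (-34 - 10/3)*(-8) = -112/3*(-8) = 896/3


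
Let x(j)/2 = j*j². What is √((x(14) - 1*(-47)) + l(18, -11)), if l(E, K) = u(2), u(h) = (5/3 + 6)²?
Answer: 2*√12586/3 ≈ 74.792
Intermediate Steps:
u(h) = 529/9 (u(h) = (5*(⅓) + 6)² = (5/3 + 6)² = (23/3)² = 529/9)
x(j) = 2*j³ (x(j) = 2*(j*j²) = 2*j³)
l(E, K) = 529/9
√((x(14) - 1*(-47)) + l(18, -11)) = √((2*14³ - 1*(-47)) + 529/9) = √((2*2744 + 47) + 529/9) = √((5488 + 47) + 529/9) = √(5535 + 529/9) = √(50344/9) = 2*√12586/3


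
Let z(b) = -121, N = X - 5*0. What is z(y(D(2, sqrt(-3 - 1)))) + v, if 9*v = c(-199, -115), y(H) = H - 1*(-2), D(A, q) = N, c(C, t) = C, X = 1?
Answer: -1288/9 ≈ -143.11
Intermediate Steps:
N = 1 (N = 1 - 5*0 = 1 + 0 = 1)
D(A, q) = 1
y(H) = 2 + H (y(H) = H + 2 = 2 + H)
v = -199/9 (v = (1/9)*(-199) = -199/9 ≈ -22.111)
z(y(D(2, sqrt(-3 - 1)))) + v = -121 - 199/9 = -1288/9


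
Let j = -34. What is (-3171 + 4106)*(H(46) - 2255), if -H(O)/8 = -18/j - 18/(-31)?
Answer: -65618575/31 ≈ -2.1167e+6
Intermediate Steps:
H(O) = -4680/527 (H(O) = -8*(-18/(-34) - 18/(-31)) = -8*(-18*(-1/34) - 18*(-1/31)) = -8*(9/17 + 18/31) = -8*585/527 = -4680/527)
(-3171 + 4106)*(H(46) - 2255) = (-3171 + 4106)*(-4680/527 - 2255) = 935*(-1193065/527) = -65618575/31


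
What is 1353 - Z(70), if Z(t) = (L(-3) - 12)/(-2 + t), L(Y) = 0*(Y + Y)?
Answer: 23004/17 ≈ 1353.2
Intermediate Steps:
L(Y) = 0 (L(Y) = 0*(2*Y) = 0)
Z(t) = -12/(-2 + t) (Z(t) = (0 - 12)/(-2 + t) = -12/(-2 + t))
1353 - Z(70) = 1353 - (-12)/(-2 + 70) = 1353 - (-12)/68 = 1353 - 1*(-3/17) = 1353 + 3/17 = 23004/17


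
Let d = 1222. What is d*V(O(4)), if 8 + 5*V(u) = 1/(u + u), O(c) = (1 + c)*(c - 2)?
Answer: -97149/50 ≈ -1943.0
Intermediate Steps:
O(c) = (1 + c)*(-2 + c)
V(u) = -8/5 + 1/(10*u) (V(u) = -8/5 + 1/(5*(u + u)) = -8/5 + 1/(5*((2*u))) = -8/5 + (1/(2*u))/5 = -8/5 + 1/(10*u))
d*V(O(4)) = 1222*((1 - 16*(-2 + 4**2 - 1*4))/(10*(-2 + 4**2 - 1*4))) = 1222*((1 - 16*(-2 + 16 - 4))/(10*(-2 + 16 - 4))) = 1222*((1/10)*(1 - 16*10)/10) = 1222*((1/10)*(1/10)*(1 - 160)) = 1222*((1/10)*(1/10)*(-159)) = 1222*(-159/100) = -97149/50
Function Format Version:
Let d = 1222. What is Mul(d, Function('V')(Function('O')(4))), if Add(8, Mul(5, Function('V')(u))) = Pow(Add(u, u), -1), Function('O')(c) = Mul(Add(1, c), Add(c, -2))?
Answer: Rational(-97149, 50) ≈ -1943.0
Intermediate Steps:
Function('O')(c) = Mul(Add(1, c), Add(-2, c))
Function('V')(u) = Add(Rational(-8, 5), Mul(Rational(1, 10), Pow(u, -1))) (Function('V')(u) = Add(Rational(-8, 5), Mul(Rational(1, 5), Pow(Add(u, u), -1))) = Add(Rational(-8, 5), Mul(Rational(1, 5), Pow(Mul(2, u), -1))) = Add(Rational(-8, 5), Mul(Rational(1, 5), Mul(Rational(1, 2), Pow(u, -1)))) = Add(Rational(-8, 5), Mul(Rational(1, 10), Pow(u, -1))))
Mul(d, Function('V')(Function('O')(4))) = Mul(1222, Mul(Rational(1, 10), Pow(Add(-2, Pow(4, 2), Mul(-1, 4)), -1), Add(1, Mul(-16, Add(-2, Pow(4, 2), Mul(-1, 4)))))) = Mul(1222, Mul(Rational(1, 10), Pow(Add(-2, 16, -4), -1), Add(1, Mul(-16, Add(-2, 16, -4))))) = Mul(1222, Mul(Rational(1, 10), Pow(10, -1), Add(1, Mul(-16, 10)))) = Mul(1222, Mul(Rational(1, 10), Rational(1, 10), Add(1, -160))) = Mul(1222, Mul(Rational(1, 10), Rational(1, 10), -159)) = Mul(1222, Rational(-159, 100)) = Rational(-97149, 50)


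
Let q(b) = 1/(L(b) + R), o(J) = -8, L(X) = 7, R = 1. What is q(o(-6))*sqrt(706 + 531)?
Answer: sqrt(1237)/8 ≈ 4.3964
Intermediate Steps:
q(b) = 1/8 (q(b) = 1/(7 + 1) = 1/8)
q(o(-6))*sqrt(706 + 531) = sqrt(706 + 531)/8 = sqrt(1237)/8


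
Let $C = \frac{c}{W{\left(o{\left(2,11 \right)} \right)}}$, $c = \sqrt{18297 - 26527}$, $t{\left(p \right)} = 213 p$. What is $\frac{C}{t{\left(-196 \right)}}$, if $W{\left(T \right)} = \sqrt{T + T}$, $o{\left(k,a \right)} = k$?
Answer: $- \frac{i \sqrt{8230}}{83496} \approx - 0.0010865 i$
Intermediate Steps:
$W{\left(T \right)} = \sqrt{2} \sqrt{T}$ ($W{\left(T \right)} = \sqrt{2 T} = \sqrt{2} \sqrt{T}$)
$c = i \sqrt{8230}$ ($c = \sqrt{-8230} = i \sqrt{8230} \approx 90.719 i$)
$C = \frac{i \sqrt{8230}}{2}$ ($C = \frac{i \sqrt{8230}}{\sqrt{2} \sqrt{2}} = \frac{i \sqrt{8230}}{2} \approx 45.36 i$)
$\frac{C}{t{\left(-196 \right)}} = \frac{\frac{1}{2} i \sqrt{8230}}{213 \left(-196\right)} = \frac{\frac{1}{2} i \sqrt{8230}}{-41748} = \frac{i \sqrt{8230}}{2} \left(- \frac{1}{41748}\right) = - \frac{i \sqrt{8230}}{83496}$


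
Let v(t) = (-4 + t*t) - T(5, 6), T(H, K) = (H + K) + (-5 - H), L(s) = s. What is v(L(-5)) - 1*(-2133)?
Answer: 2153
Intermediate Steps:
T(H, K) = -5 + K
v(t) = -5 + t² (v(t) = (-4 + t*t) - (-5 + 6) = (-4 + t²) - 1*1 = (-4 + t²) - 1 = -5 + t²)
v(L(-5)) - 1*(-2133) = (-5 + (-5)²) - 1*(-2133) = (-5 + 25) + 2133 = 20 + 2133 = 2153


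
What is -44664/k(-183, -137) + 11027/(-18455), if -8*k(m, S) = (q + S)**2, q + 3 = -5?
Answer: 1272470057/77603275 ≈ 16.397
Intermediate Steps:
q = -8 (q = -3 - 5 = -8)
k(m, S) = -(-8 + S)**2/8
-44664/k(-183, -137) + 11027/(-18455) = -44664*(-8/(-8 - 137)**2) + 11027/(-18455) = -44664/((-1/8*(-145)**2)) + 11027*(-1/18455) = -44664/((-1/8*21025)) - 11027/18455 = -44664/(-21025/8) - 11027/18455 = -44664*(-8/21025) - 11027/18455 = 357312/21025 - 11027/18455 = 1272470057/77603275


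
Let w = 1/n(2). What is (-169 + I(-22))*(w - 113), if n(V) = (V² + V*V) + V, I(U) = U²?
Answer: -71127/2 ≈ -35564.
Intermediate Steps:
n(V) = V + 2*V² (n(V) = (V² + V²) + V = 2*V² + V = V + 2*V²)
w = ⅒ (w = 1/(2*(1 + 2*2)) = 1/(2*(1 + 4)) = 1/(2*5) = 1/10 = ⅒ ≈ 0.10000)
(-169 + I(-22))*(w - 113) = (-169 + (-22)²)*(⅒ - 113) = (-169 + 484)*(-1129/10) = 315*(-1129/10) = -71127/2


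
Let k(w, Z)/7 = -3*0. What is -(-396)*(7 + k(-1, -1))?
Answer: 2772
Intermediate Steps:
k(w, Z) = 0 (k(w, Z) = 7*(-3*0) = 7*0 = 0)
-(-396)*(7 + k(-1, -1)) = -(-396)*(7 + 0) = -(-396)*7 = -18*(-154) = 2772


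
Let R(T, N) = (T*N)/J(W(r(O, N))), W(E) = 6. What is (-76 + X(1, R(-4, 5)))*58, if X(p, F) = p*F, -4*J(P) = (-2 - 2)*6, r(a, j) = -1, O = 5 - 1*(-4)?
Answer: -13804/3 ≈ -4601.3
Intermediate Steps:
O = 9 (O = 5 + 4 = 9)
J(P) = 6 (J(P) = -(-2 - 2)*6/4 = -(-1)*6 = -1/4*(-24) = 6)
R(T, N) = N*T/6 (R(T, N) = (T*N)/6 = (N*T)*(1/6) = N*T/6)
X(p, F) = F*p
(-76 + X(1, R(-4, 5)))*58 = (-76 + ((1/6)*5*(-4))*1)*58 = (-76 - 10/3*1)*58 = (-76 - 10/3)*58 = -238/3*58 = -13804/3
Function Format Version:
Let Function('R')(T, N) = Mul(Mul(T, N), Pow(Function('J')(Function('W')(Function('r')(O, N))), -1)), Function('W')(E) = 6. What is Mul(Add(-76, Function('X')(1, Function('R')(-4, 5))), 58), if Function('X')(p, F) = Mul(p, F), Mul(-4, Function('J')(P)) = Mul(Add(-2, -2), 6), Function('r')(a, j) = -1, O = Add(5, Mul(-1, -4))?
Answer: Rational(-13804, 3) ≈ -4601.3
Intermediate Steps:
O = 9 (O = Add(5, 4) = 9)
Function('J')(P) = 6 (Function('J')(P) = Mul(Rational(-1, 4), Mul(Add(-2, -2), 6)) = Mul(Rational(-1, 4), Mul(-4, 6)) = Mul(Rational(-1, 4), -24) = 6)
Function('R')(T, N) = Mul(Rational(1, 6), N, T) (Function('R')(T, N) = Mul(Mul(T, N), Pow(6, -1)) = Mul(Mul(N, T), Rational(1, 6)) = Mul(Rational(1, 6), N, T))
Function('X')(p, F) = Mul(F, p)
Mul(Add(-76, Function('X')(1, Function('R')(-4, 5))), 58) = Mul(Add(-76, Mul(Mul(Rational(1, 6), 5, -4), 1)), 58) = Mul(Add(-76, Mul(Rational(-10, 3), 1)), 58) = Mul(Add(-76, Rational(-10, 3)), 58) = Mul(Rational(-238, 3), 58) = Rational(-13804, 3)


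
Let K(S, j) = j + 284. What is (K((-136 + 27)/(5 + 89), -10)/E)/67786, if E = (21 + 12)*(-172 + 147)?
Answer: -137/27961725 ≈ -4.8996e-6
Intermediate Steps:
K(S, j) = 284 + j
E = -825 (E = 33*(-25) = -825)
(K((-136 + 27)/(5 + 89), -10)/E)/67786 = ((284 - 10)/(-825))/67786 = (274*(-1/825))*(1/67786) = -274/825*1/67786 = -137/27961725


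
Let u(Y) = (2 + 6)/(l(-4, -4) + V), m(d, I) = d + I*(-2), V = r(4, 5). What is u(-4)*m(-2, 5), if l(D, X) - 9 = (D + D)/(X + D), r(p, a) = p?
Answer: -48/7 ≈ -6.8571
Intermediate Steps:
l(D, X) = 9 + 2*D/(D + X) (l(D, X) = 9 + (D + D)/(X + D) = 9 + (2*D)/(D + X) = 9 + 2*D/(D + X))
V = 4
m(d, I) = d - 2*I
u(Y) = 4/7 (u(Y) = (2 + 6)/((9*(-4) + 11*(-4))/(-4 - 4) + 4) = 8/((-36 - 44)/(-8) + 4) = 8/(-⅛*(-80) + 4) = 8/(10 + 4) = 8/14 = 8*(1/14) = 4/7)
u(-4)*m(-2, 5) = 4*(-2 - 2*5)/7 = 4*(-2 - 10)/7 = (4/7)*(-12) = -48/7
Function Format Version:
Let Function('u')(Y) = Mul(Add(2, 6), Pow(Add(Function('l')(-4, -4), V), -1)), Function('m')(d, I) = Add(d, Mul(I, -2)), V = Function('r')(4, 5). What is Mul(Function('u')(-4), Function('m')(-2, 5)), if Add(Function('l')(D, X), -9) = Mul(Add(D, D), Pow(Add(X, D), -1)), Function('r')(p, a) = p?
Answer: Rational(-48, 7) ≈ -6.8571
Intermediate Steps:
Function('l')(D, X) = Add(9, Mul(2, D, Pow(Add(D, X), -1))) (Function('l')(D, X) = Add(9, Mul(Add(D, D), Pow(Add(X, D), -1))) = Add(9, Mul(Mul(2, D), Pow(Add(D, X), -1))) = Add(9, Mul(2, D, Pow(Add(D, X), -1))))
V = 4
Function('m')(d, I) = Add(d, Mul(-2, I))
Function('u')(Y) = Rational(4, 7) (Function('u')(Y) = Mul(Add(2, 6), Pow(Add(Mul(Pow(Add(-4, -4), -1), Add(Mul(9, -4), Mul(11, -4))), 4), -1)) = Mul(8, Pow(Add(Mul(Pow(-8, -1), Add(-36, -44)), 4), -1)) = Mul(8, Pow(Add(Mul(Rational(-1, 8), -80), 4), -1)) = Mul(8, Pow(Add(10, 4), -1)) = Mul(8, Pow(14, -1)) = Mul(8, Rational(1, 14)) = Rational(4, 7))
Mul(Function('u')(-4), Function('m')(-2, 5)) = Mul(Rational(4, 7), Add(-2, Mul(-2, 5))) = Mul(Rational(4, 7), Add(-2, -10)) = Mul(Rational(4, 7), -12) = Rational(-48, 7)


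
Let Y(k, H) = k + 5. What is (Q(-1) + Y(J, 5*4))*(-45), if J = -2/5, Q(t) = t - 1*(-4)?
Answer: -342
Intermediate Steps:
Q(t) = 4 + t (Q(t) = t + 4 = 4 + t)
J = -⅖ (J = -2*⅕ = -⅖ ≈ -0.40000)
Y(k, H) = 5 + k
(Q(-1) + Y(J, 5*4))*(-45) = ((4 - 1) + (5 - ⅖))*(-45) = (3 + 23/5)*(-45) = (38/5)*(-45) = -342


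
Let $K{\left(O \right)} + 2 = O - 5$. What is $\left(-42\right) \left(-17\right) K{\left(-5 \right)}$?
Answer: $-8568$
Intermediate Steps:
$K{\left(O \right)} = -7 + O$ ($K{\left(O \right)} = -2 + \left(O - 5\right) = -2 + \left(-5 + O\right) = -7 + O$)
$\left(-42\right) \left(-17\right) K{\left(-5 \right)} = \left(-42\right) \left(-17\right) \left(-7 - 5\right) = 714 \left(-12\right) = -8568$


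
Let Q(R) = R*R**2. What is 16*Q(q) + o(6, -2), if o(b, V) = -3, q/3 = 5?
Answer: 53997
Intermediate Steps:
q = 15 (q = 3*5 = 15)
Q(R) = R**3
16*Q(q) + o(6, -2) = 16*15**3 - 3 = 16*3375 - 3 = 54000 - 3 = 53997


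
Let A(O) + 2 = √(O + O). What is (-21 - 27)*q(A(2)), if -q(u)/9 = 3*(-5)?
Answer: -6480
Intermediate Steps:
A(O) = -2 + √2*√O (A(O) = -2 + √(O + O) = -2 + √(2*O) = -2 + √2*√O)
q(u) = 135 (q(u) = -27*(-5) = -9*(-15) = 135)
(-21 - 27)*q(A(2)) = (-21 - 27)*135 = -48*135 = -6480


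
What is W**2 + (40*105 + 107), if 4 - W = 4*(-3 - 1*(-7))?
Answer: 4451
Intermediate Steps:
W = -12 (W = 4 - 4*(-3 - 1*(-7)) = 4 - 4*(-3 + 7) = 4 - 4*4 = 4 - 1*16 = 4 - 16 = -12)
W**2 + (40*105 + 107) = (-12)**2 + (40*105 + 107) = 144 + (4200 + 107) = 144 + 4307 = 4451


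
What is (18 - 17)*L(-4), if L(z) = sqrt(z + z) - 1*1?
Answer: -1 + 2*I*sqrt(2) ≈ -1.0 + 2.8284*I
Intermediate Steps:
L(z) = -1 + sqrt(2)*sqrt(z) (L(z) = sqrt(2*z) - 1 = sqrt(2)*sqrt(z) - 1 = -1 + sqrt(2)*sqrt(z))
(18 - 17)*L(-4) = (18 - 17)*(-1 + sqrt(2)*sqrt(-4)) = 1*(-1 + sqrt(2)*(2*I)) = 1*(-1 + 2*I*sqrt(2)) = -1 + 2*I*sqrt(2)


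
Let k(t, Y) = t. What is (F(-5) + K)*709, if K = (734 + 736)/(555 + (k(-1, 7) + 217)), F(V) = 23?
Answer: 4538309/257 ≈ 17659.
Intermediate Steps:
K = 490/257 (K = (734 + 736)/(555 + (-1 + 217)) = 1470/(555 + 216) = 1470/771 = 1470*(1/771) = 490/257 ≈ 1.9066)
(F(-5) + K)*709 = (23 + 490/257)*709 = (6401/257)*709 = 4538309/257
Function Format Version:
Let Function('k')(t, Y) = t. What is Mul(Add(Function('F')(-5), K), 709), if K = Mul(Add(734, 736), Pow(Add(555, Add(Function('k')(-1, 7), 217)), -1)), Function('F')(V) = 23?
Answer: Rational(4538309, 257) ≈ 17659.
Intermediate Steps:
K = Rational(490, 257) (K = Mul(Add(734, 736), Pow(Add(555, Add(-1, 217)), -1)) = Mul(1470, Pow(Add(555, 216), -1)) = Mul(1470, Pow(771, -1)) = Mul(1470, Rational(1, 771)) = Rational(490, 257) ≈ 1.9066)
Mul(Add(Function('F')(-5), K), 709) = Mul(Add(23, Rational(490, 257)), 709) = Mul(Rational(6401, 257), 709) = Rational(4538309, 257)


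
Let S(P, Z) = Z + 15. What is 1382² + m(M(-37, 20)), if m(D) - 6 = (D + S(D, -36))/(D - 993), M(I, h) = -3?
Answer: 158524192/83 ≈ 1.9099e+6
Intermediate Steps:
S(P, Z) = 15 + Z
m(D) = 6 + (-21 + D)/(-993 + D) (m(D) = 6 + (D + (15 - 36))/(D - 993) = 6 + (D - 21)/(-993 + D) = 6 + (-21 + D)/(-993 + D))
1382² + m(M(-37, 20)) = 1382² + (-5979 + 7*(-3))/(-993 - 3) = 1909924 + (-5979 - 21)/(-996) = 1909924 - 1/996*(-6000) = 1909924 + 500/83 = 158524192/83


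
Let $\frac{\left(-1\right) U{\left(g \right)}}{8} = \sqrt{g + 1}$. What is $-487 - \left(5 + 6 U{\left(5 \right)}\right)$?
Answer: $-492 + 48 \sqrt{6} \approx -374.42$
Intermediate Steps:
$U{\left(g \right)} = - 8 \sqrt{1 + g}$ ($U{\left(g \right)} = - 8 \sqrt{g + 1} = - 8 \sqrt{1 + g}$)
$-487 - \left(5 + 6 U{\left(5 \right)}\right) = -487 - \left(5 + 6 \left(- 8 \sqrt{1 + 5}\right)\right) = -487 - \left(5 + 6 \left(- 8 \sqrt{6}\right)\right) = -487 - \left(5 - 48 \sqrt{6}\right) = -492 + 48 \sqrt{6}$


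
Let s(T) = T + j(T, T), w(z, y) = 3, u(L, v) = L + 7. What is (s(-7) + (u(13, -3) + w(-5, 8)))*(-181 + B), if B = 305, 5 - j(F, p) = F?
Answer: 3472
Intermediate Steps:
u(L, v) = 7 + L
j(F, p) = 5 - F
s(T) = 5 (s(T) = T + (5 - T) = 5)
(s(-7) + (u(13, -3) + w(-5, 8)))*(-181 + B) = (5 + ((7 + 13) + 3))*(-181 + 305) = (5 + (20 + 3))*124 = (5 + 23)*124 = 28*124 = 3472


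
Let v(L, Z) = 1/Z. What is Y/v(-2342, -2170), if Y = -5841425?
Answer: 12675892250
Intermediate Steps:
Y/v(-2342, -2170) = -5841425/(1/(-2170)) = -5841425/(-1/2170) = -5841425*(-2170) = 12675892250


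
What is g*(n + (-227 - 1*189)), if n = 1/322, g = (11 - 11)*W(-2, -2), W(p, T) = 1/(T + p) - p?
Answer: 0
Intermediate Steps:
g = 0 (g = (11 - 11)*((1 - 1*(-2)² - 1*(-2)*(-2))/(-2 - 2)) = 0*((1 - 1*4 - 4)/(-4)) = 0*(-(1 - 4 - 4)/4) = 0*(-¼*(-7)) = 0*(7/4) = 0)
n = 1/322 ≈ 0.0031056
g*(n + (-227 - 1*189)) = 0*(1/322 + (-227 - 1*189)) = 0*(1/322 + (-227 - 189)) = 0*(1/322 - 416) = 0*(-133951/322) = 0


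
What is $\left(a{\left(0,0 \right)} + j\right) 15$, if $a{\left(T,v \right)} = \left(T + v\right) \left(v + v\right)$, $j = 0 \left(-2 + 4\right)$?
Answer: $0$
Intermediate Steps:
$j = 0$ ($j = 0 \cdot 2 = 0$)
$a{\left(T,v \right)} = 2 v \left(T + v\right)$ ($a{\left(T,v \right)} = \left(T + v\right) 2 v = 2 v \left(T + v\right)$)
$\left(a{\left(0,0 \right)} + j\right) 15 = \left(2 \cdot 0 \left(0 + 0\right) + 0\right) 15 = \left(2 \cdot 0 \cdot 0 + 0\right) 15 = \left(0 + 0\right) 15 = 0 \cdot 15 = 0$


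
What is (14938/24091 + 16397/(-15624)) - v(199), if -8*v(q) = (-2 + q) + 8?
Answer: 1185445550/47049723 ≈ 25.196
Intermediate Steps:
v(q) = -¾ - q/8 (v(q) = -((-2 + q) + 8)/8 = -(6 + q)/8 = -¾ - q/8)
(14938/24091 + 16397/(-15624)) - v(199) = (14938/24091 + 16397/(-15624)) - (-¾ - ⅛*199) = (14938*(1/24091) + 16397*(-1/15624)) - (-¾ - 199/8) = (14938/24091 - 16397/15624) - 1*(-205/8) = -161628815/376397784 + 205/8 = 1185445550/47049723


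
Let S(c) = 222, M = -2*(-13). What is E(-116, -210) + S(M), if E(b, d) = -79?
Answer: 143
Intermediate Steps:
M = 26
E(-116, -210) + S(M) = -79 + 222 = 143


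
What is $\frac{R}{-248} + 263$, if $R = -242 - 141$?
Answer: $\frac{65607}{248} \approx 264.54$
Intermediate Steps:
$R = -383$ ($R = -242 - 141 = -383$)
$\frac{R}{-248} + 263 = - \frac{383}{-248} + 263 = \left(-383\right) \left(- \frac{1}{248}\right) + 263 = \frac{383}{248} + 263 = \frac{65607}{248}$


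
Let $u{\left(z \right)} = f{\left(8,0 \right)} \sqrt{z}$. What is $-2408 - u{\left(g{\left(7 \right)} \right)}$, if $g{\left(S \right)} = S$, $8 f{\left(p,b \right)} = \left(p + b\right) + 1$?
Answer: $-2408 - \frac{9 \sqrt{7}}{8} \approx -2411.0$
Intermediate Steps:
$f{\left(p,b \right)} = \frac{1}{8} + \frac{b}{8} + \frac{p}{8}$ ($f{\left(p,b \right)} = \frac{\left(p + b\right) + 1}{8} = \frac{\left(b + p\right) + 1}{8} = \frac{1 + b + p}{8} = \frac{1}{8} + \frac{b}{8} + \frac{p}{8}$)
$u{\left(z \right)} = \frac{9 \sqrt{z}}{8}$ ($u{\left(z \right)} = \left(\frac{1}{8} + \frac{1}{8} \cdot 0 + \frac{1}{8} \cdot 8\right) \sqrt{z} = \left(\frac{1}{8} + 0 + 1\right) \sqrt{z} = \frac{9 \sqrt{z}}{8}$)
$-2408 - u{\left(g{\left(7 \right)} \right)} = -2408 - \frac{9 \sqrt{7}}{8}$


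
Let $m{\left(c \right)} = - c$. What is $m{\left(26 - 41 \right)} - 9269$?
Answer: $-9254$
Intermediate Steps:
$m{\left(26 - 41 \right)} - 9269 = - (26 - 41) - 9269 = \left(-1\right) \left(-15\right) - 9269 = 15 - 9269 = -9254$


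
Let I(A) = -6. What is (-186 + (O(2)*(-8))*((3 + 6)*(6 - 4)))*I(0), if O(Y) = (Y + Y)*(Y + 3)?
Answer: 18396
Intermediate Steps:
O(Y) = 2*Y*(3 + Y) (O(Y) = (2*Y)*(3 + Y) = 2*Y*(3 + Y))
(-186 + (O(2)*(-8))*((3 + 6)*(6 - 4)))*I(0) = (-186 + ((2*2*(3 + 2))*(-8))*((3 + 6)*(6 - 4)))*(-6) = (-186 + ((2*2*5)*(-8))*(9*2))*(-6) = (-186 + (20*(-8))*18)*(-6) = (-186 - 160*18)*(-6) = (-186 - 2880)*(-6) = -3066*(-6) = 18396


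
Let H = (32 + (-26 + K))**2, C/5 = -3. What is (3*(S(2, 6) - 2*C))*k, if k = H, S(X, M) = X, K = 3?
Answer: 7776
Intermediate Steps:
C = -15 (C = 5*(-3) = -15)
H = 81 (H = (32 + (-26 + 3))**2 = (32 - 23)**2 = 9**2 = 81)
k = 81
(3*(S(2, 6) - 2*C))*k = (3*(2 - 2*(-15)))*81 = (3*(2 + 30))*81 = (3*32)*81 = 96*81 = 7776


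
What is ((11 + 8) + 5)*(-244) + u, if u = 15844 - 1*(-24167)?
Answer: 34155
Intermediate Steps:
u = 40011 (u = 15844 + 24167 = 40011)
((11 + 8) + 5)*(-244) + u = ((11 + 8) + 5)*(-244) + 40011 = (19 + 5)*(-244) + 40011 = 24*(-244) + 40011 = -5856 + 40011 = 34155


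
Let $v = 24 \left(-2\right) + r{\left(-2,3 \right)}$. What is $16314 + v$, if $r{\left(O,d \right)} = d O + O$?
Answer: $16258$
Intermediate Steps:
$r{\left(O,d \right)} = O + O d$ ($r{\left(O,d \right)} = O d + O = O + O d$)
$v = -56$ ($v = 24 \left(-2\right) - 2 \left(1 + 3\right) = -48 - 8 = -56$)
$16314 + v = 16314 - 56 = 16258$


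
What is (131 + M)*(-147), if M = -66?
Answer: -9555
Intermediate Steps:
(131 + M)*(-147) = (131 - 66)*(-147) = 65*(-147) = -9555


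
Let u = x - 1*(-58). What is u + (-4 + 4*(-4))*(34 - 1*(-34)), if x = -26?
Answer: -1328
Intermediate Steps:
u = 32 (u = -26 - 1*(-58) = -26 + 58 = 32)
u + (-4 + 4*(-4))*(34 - 1*(-34)) = 32 + (-4 + 4*(-4))*(34 - 1*(-34)) = 32 + (-4 - 16)*(34 + 34) = 32 - 20*68 = 32 - 1360 = -1328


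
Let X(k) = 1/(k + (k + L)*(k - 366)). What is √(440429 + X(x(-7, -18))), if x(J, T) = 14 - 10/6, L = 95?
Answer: √51373146568645490/341531 ≈ 663.65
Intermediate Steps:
x(J, T) = 37/3 (x(J, T) = 14 - 10/6 = 14 - 1*5/3 = 14 - 5/3 = 37/3)
X(k) = 1/(k + (-366 + k)*(95 + k)) (X(k) = 1/(k + (k + 95)*(k - 366)) = 1/(k + (95 + k)*(-366 + k)) = 1/(k + (-366 + k)*(95 + k)))
√(440429 + X(x(-7, -18))) = √(440429 + 1/(-34770 + (37/3)² - 270*37/3)) = √(440429 + 1/(-34770 + 1369/9 - 3330)) = √(440429 + 1/(-341531/9)) = √(440429 - 9/341531) = √(150420156790/341531) = √51373146568645490/341531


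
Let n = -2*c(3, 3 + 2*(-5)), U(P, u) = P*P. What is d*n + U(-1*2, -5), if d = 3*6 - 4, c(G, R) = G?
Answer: -80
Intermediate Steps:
U(P, u) = P**2
d = 14 (d = 18 - 4 = 14)
n = -6 (n = -2*3 = -6)
d*n + U(-1*2, -5) = 14*(-6) + (-1*2)**2 = -84 + (-2)**2 = -84 + 4 = -80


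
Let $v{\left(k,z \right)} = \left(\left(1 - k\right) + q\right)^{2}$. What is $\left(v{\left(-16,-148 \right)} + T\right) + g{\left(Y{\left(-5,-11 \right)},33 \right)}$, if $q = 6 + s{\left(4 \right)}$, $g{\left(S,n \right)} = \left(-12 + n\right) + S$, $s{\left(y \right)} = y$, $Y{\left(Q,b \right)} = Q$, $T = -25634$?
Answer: $-24889$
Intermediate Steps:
$g{\left(S,n \right)} = -12 + S + n$
$q = 10$ ($q = 6 + 4 = 10$)
$v{\left(k,z \right)} = \left(11 - k\right)^{2}$ ($v{\left(k,z \right)} = \left(\left(1 - k\right) + 10\right)^{2} = \left(11 - k\right)^{2}$)
$\left(v{\left(-16,-148 \right)} + T\right) + g{\left(Y{\left(-5,-11 \right)},33 \right)} = \left(\left(11 - -16\right)^{2} - 25634\right) - -16 = \left(\left(11 + 16\right)^{2} - 25634\right) + 16 = \left(27^{2} - 25634\right) + 16 = \left(729 - 25634\right) + 16 = -24905 + 16 = -24889$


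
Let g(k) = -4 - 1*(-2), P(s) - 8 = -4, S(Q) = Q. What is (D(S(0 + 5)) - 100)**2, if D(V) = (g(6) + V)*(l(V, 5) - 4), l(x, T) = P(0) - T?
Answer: 13225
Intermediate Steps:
P(s) = 4 (P(s) = 8 - 4 = 4)
l(x, T) = 4 - T
g(k) = -2 (g(k) = -4 + 2 = -2)
D(V) = 10 - 5*V (D(V) = (-2 + V)*((4 - 1*5) - 4) = (-2 + V)*((4 - 5) - 4) = (-2 + V)*(-1 - 4) = (-2 + V)*(-5) = 10 - 5*V)
(D(S(0 + 5)) - 100)**2 = ((10 - 5*(0 + 5)) - 100)**2 = ((10 - 5*5) - 100)**2 = ((10 - 25) - 100)**2 = (-15 - 100)**2 = (-115)**2 = 13225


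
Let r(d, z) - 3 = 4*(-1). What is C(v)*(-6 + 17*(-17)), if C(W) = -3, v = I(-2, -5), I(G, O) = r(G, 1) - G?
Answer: 885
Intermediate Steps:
r(d, z) = -1 (r(d, z) = 3 + 4*(-1) = 3 - 4 = -1)
I(G, O) = -1 - G
v = 1 (v = -1 - 1*(-2) = -1 + 2 = 1)
C(v)*(-6 + 17*(-17)) = -3*(-6 + 17*(-17)) = -3*(-6 - 289) = -3*(-295) = 885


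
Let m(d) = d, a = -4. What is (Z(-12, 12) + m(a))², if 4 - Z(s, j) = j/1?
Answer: 144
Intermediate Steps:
Z(s, j) = 4 - j (Z(s, j) = 4 - j/1 = 4 - j)
(Z(-12, 12) + m(a))² = ((4 - 1*12) - 4)² = ((4 - 12) - 4)² = (-8 - 4)² = (-12)² = 144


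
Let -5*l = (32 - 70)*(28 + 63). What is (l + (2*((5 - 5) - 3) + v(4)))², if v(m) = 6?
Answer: 11957764/25 ≈ 4.7831e+5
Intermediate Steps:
l = 3458/5 (l = -(32 - 70)*(28 + 63)/5 = -(-38)*91/5 = -⅕*(-3458) = 3458/5 ≈ 691.60)
(l + (2*((5 - 5) - 3) + v(4)))² = (3458/5 + (2*((5 - 5) - 3) + 6))² = (3458/5 + (2*(0 - 3) + 6))² = (3458/5 + (2*(-3) + 6))² = (3458/5 + (-6 + 6))² = (3458/5 + 0)² = (3458/5)² = 11957764/25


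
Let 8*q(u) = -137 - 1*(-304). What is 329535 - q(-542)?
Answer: 2636113/8 ≈ 3.2951e+5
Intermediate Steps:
q(u) = 167/8 (q(u) = (-137 - 1*(-304))/8 = (-137 + 304)/8 = (⅛)*167 = 167/8)
329535 - q(-542) = 329535 - 1*167/8 = 329535 - 167/8 = 2636113/8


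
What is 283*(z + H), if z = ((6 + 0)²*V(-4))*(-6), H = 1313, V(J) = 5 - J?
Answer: -178573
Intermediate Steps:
z = -1944 (z = ((6 + 0)²*(5 - 1*(-4)))*(-6) = (6²*(5 + 4))*(-6) = (36*9)*(-6) = 324*(-6) = -1944)
283*(z + H) = 283*(-1944 + 1313) = 283*(-631) = -178573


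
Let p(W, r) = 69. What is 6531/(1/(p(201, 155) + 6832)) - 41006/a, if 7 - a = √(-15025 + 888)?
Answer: 319684423562/7093 - 20503*I*√14137/7093 ≈ 4.507e+7 - 343.69*I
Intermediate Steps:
a = 7 - I*√14137 (a = 7 - √(-15025 + 888) = 7 - √(-14137) = 7 - I*√14137 ≈ 7.0 - 118.9*I)
6531/(1/(p(201, 155) + 6832)) - 41006/a = 6531/(1/(69 + 6832)) - 41006/(7 - I*√14137) = 6531/(1/6901) - 41006/(7 - I*√14137) = 6531*6901 - 41006/(7 - I*√14137) = 45070431 - 41006/(7 - I*√14137)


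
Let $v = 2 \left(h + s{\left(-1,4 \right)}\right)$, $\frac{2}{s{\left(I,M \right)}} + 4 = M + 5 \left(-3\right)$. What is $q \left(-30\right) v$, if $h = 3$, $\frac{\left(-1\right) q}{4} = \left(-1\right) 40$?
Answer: $-27520$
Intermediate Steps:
$s{\left(I,M \right)} = \frac{2}{-19 + M}$ ($s{\left(I,M \right)} = \frac{2}{-4 + \left(M + 5 \left(-3\right)\right)} = \frac{2}{-4 + \left(M - 15\right)} = \frac{2}{-4 + \left(-15 + M\right)} = \frac{2}{-19 + M}$)
$q = 160$ ($q = - 4 \left(\left(-1\right) 40\right) = \left(-4\right) \left(-40\right) = 160$)
$v = \frac{86}{15}$ ($v = 2 \left(3 + \frac{2}{-19 + 4}\right) = 2 \left(3 + \frac{2}{-15}\right) = 2 \left(3 + 2 \left(- \frac{1}{15}\right)\right) = 2 \left(3 - \frac{2}{15}\right) = 2 \cdot \frac{43}{15} = \frac{86}{15} \approx 5.7333$)
$q \left(-30\right) v = 160 \left(-30\right) \frac{86}{15} = \left(-4800\right) \frac{86}{15} = -27520$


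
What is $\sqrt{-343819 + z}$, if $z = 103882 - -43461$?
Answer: $2 i \sqrt{49119} \approx 443.26 i$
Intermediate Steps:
$z = 147343$ ($z = 103882 + 43461 = 147343$)
$\sqrt{-343819 + z} = \sqrt{-343819 + 147343} = \sqrt{-196476} = 2 i \sqrt{49119}$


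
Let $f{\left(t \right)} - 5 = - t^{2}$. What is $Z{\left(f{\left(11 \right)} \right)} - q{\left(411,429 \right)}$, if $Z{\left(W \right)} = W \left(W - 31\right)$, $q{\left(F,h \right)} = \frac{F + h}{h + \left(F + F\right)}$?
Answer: $\frac{7110404}{417} \approx 17051.0$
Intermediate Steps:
$f{\left(t \right)} = 5 - t^{2}$
$q{\left(F,h \right)} = \frac{F + h}{h + 2 F}$
$Z{\left(W \right)} = W \left(-31 + W\right)$
$Z{\left(f{\left(11 \right)} \right)} - q{\left(411,429 \right)} = \left(5 - 11^{2}\right) \left(-31 + \left(5 - 11^{2}\right)\right) - \frac{411 + 429}{429 + 2 \cdot 411} = \left(5 - 121\right) \left(-31 + \left(5 - 121\right)\right) - \frac{1}{429 + 822} \cdot 840 = \left(5 - 121\right) \left(-31 + \left(5 - 121\right)\right) - \frac{1}{1251} \cdot 840 = - 116 \left(-31 - 116\right) - \frac{1}{1251} \cdot 840 = \left(-116\right) \left(-147\right) - \frac{280}{417} = 17052 - \frac{280}{417} = \frac{7110404}{417}$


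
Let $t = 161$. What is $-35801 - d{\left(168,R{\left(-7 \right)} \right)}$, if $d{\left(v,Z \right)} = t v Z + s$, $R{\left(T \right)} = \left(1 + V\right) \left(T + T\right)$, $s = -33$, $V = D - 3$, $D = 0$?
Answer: $-793112$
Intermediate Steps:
$V = -3$ ($V = 0 - 3 = -3$)
$R{\left(T \right)} = - 4 T$ ($R{\left(T \right)} = \left(1 - 3\right) \left(T + T\right) = - 2 \cdot 2 T = - 4 T$)
$d{\left(v,Z \right)} = -33 + 161 Z v$ ($d{\left(v,Z \right)} = 161 v Z - 33 = 161 Z v - 33 = -33 + 161 Z v$)
$-35801 - d{\left(168,R{\left(-7 \right)} \right)} = -35801 - \left(-33 + 161 \left(\left(-4\right) \left(-7\right)\right) 168\right) = -35801 - \left(-33 + 161 \cdot 28 \cdot 168\right) = -35801 - \left(-33 + 757344\right) = -35801 - 757311 = -793112$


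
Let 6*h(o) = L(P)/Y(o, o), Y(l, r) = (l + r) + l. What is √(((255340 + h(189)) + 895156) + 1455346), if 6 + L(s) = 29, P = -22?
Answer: √372333129294/378 ≈ 1614.3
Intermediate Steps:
L(s) = 23 (L(s) = -6 + 29 = 23)
Y(l, r) = r + 2*l
h(o) = 23/(18*o) (h(o) = (23/(o + 2*o))/6 = (23/((3*o)))/6 = (23*(1/(3*o)))/6 = (23/(3*o))/6 = 23/(18*o))
√(((255340 + h(189)) + 895156) + 1455346) = √(((255340 + (23/18)/189) + 895156) + 1455346) = √(((255340 + (23/18)*(1/189)) + 895156) + 1455346) = √(((255340 + 23/3402) + 895156) + 1455346) = √((868666703/3402 + 895156) + 1455346) = √(3913987415/3402 + 1455346) = √(8865074507/3402) = √372333129294/378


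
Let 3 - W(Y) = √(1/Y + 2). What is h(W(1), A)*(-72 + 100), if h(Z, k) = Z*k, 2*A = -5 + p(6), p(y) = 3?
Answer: -84 + 28*√3 ≈ -35.503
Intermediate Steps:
W(Y) = 3 - √(2 + 1/Y) (W(Y) = 3 - √(1/Y + 2) = 3 - √(2 + 1/Y))
A = -1 (A = (-5 + 3)/2 = (½)*(-2) = -1)
h(W(1), A)*(-72 + 100) = ((3 - √(2 + 1/1))*(-1))*(-72 + 100) = ((3 - √(2 + 1))*(-1))*28 = ((3 - √3)*(-1))*28 = (-3 + √3)*28 = -84 + 28*√3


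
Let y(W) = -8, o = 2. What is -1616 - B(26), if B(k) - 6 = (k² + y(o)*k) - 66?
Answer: -2024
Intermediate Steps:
B(k) = -60 + k² - 8*k (B(k) = 6 + ((k² - 8*k) - 66) = 6 + (-66 + k² - 8*k) = -60 + k² - 8*k)
-1616 - B(26) = -1616 - (-60 + 26² - 8*26) = -1616 - (-60 + 676 - 208) = -1616 - 1*408 = -1616 - 408 = -2024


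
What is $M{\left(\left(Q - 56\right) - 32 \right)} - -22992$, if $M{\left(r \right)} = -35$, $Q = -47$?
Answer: $22957$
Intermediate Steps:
$M{\left(\left(Q - 56\right) - 32 \right)} - -22992 = -35 - -22992 = -35 + 22992 = 22957$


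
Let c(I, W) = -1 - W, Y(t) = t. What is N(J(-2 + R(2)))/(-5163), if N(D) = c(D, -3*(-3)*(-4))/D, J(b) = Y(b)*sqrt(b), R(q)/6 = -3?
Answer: -7*I*sqrt(5)/206520 ≈ -7.5792e-5*I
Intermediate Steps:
R(q) = -18 (R(q) = 6*(-3) = -18)
J(b) = b**(3/2) (J(b) = b*sqrt(b) = b**(3/2))
N(D) = 35/D (N(D) = (-1 - (-3*(-3))*(-4))/D = (-1 - 9*(-4))/D = (-1 - 1*(-36))/D = (-1 + 36)/D = 35/D)
N(J(-2 + R(2)))/(-5163) = (35/((-2 - 18)**(3/2)))/(-5163) = (35/((-20)**(3/2)))*(-1/5163) = (35/((-40*I*sqrt(5))))*(-1/5163) = (35*(I*sqrt(5)/200))*(-1/5163) = (7*I*sqrt(5)/40)*(-1/5163) = -7*I*sqrt(5)/206520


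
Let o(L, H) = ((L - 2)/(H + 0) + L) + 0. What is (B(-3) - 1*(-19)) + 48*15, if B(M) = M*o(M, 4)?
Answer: 3007/4 ≈ 751.75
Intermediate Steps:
o(L, H) = L + (-2 + L)/H (o(L, H) = ((-2 + L)/H + L) + 0 = (L + (-2 + L)/H) + 0 = L + (-2 + L)/H)
B(M) = M*(-½ + 5*M/4) (B(M) = M*((-2 + M + 4*M)/4) = M*((-2 + 5*M)/4) = M*(-½ + 5*M/4))
(B(-3) - 1*(-19)) + 48*15 = ((¼)*(-3)*(-2 + 5*(-3)) - 1*(-19)) + 48*15 = ((¼)*(-3)*(-2 - 15) + 19) + 720 = ((¼)*(-3)*(-17) + 19) + 720 = (51/4 + 19) + 720 = 127/4 + 720 = 3007/4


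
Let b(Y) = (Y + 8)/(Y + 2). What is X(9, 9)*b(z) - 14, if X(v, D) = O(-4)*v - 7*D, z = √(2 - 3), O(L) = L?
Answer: -1753/5 + 594*I/5 ≈ -350.6 + 118.8*I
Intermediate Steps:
z = I (z = √(-1) = I ≈ 1.0*I)
X(v, D) = -7*D - 4*v (X(v, D) = -4*v - 7*D = -7*D - 4*v)
b(Y) = (8 + Y)/(2 + Y)
X(9, 9)*b(z) - 14 = (-7*9 - 4*9)*((8 + I)/(2 + I)) - 14 = (-63 - 36)*(((2 - I)/5)*(8 + I)) - 14 = -99*(2 - I)*(8 + I)/5 - 14 = -14 - 99*(2 - I)*(8 + I)/5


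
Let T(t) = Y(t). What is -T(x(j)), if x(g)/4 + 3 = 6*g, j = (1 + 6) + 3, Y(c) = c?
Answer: -228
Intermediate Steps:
j = 10 (j = 7 + 3 = 10)
x(g) = -12 + 24*g (x(g) = -12 + 4*(6*g) = -12 + 24*g)
T(t) = t
-T(x(j)) = -(-12 + 24*10) = -(-12 + 240) = -1*228 = -228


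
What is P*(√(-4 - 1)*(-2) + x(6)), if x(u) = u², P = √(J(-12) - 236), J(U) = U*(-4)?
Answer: 4*√235 + 72*I*√47 ≈ 61.319 + 493.61*I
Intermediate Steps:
J(U) = -4*U
P = 2*I*√47 (P = √(-4*(-12) - 236) = √(48 - 236) = √(-188) = 2*I*√47 ≈ 13.711*I)
P*(√(-4 - 1)*(-2) + x(6)) = (2*I*√47)*(√(-4 - 1)*(-2) + 6²) = (2*I*√47)*(√(-5)*(-2) + 36) = (2*I*√47)*((I*√5)*(-2) + 36) = (2*I*√47)*(-2*I*√5 + 36) = (2*I*√47)*(36 - 2*I*√5) = 2*I*√47*(36 - 2*I*√5)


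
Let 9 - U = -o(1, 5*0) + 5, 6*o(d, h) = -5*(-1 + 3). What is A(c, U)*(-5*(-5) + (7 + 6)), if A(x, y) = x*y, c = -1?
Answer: -266/3 ≈ -88.667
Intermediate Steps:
o(d, h) = -5/3 (o(d, h) = (-5*(-1 + 3))/6 = (-5*2)/6 = (⅙)*(-10) = -5/3)
U = 7/3 (U = 9 - (-1*(-5/3) + 5) = 9 - (5/3 + 5) = 9 - 1*20/3 = 9 - 20/3 = 7/3 ≈ 2.3333)
A(c, U)*(-5*(-5) + (7 + 6)) = (-1*7/3)*(-5*(-5) + (7 + 6)) = -7*(25 + 13)/3 = -7/3*38 = -266/3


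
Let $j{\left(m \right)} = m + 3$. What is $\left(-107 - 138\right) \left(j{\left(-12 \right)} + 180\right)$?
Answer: $-41895$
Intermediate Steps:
$j{\left(m \right)} = 3 + m$
$\left(-107 - 138\right) \left(j{\left(-12 \right)} + 180\right) = \left(-107 - 138\right) \left(\left(3 - 12\right) + 180\right) = - 245 \left(-9 + 180\right) = \left(-245\right) 171 = -41895$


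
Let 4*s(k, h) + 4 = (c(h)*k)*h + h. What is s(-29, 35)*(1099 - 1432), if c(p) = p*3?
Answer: 8869788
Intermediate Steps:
c(p) = 3*p
s(k, h) = -1 + h/4 + 3*k*h²/4 (s(k, h) = -1 + (((3*h)*k)*h + h)/4 = -1 + ((3*h*k)*h + h)/4 = -1 + (3*k*h² + h)/4 = -1 + (h + 3*k*h²)/4 = -1 + (h/4 + 3*k*h²/4) = -1 + h/4 + 3*k*h²/4)
s(-29, 35)*(1099 - 1432) = (-1 + (¼)*35 + (¾)*(-29)*35²)*(1099 - 1432) = (-1 + 35/4 + (¾)*(-29)*1225)*(-333) = (-1 + 35/4 - 106575/4)*(-333) = -26636*(-333) = 8869788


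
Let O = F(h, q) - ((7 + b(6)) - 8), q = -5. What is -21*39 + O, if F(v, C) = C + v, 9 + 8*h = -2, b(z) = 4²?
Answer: -6723/8 ≈ -840.38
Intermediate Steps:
b(z) = 16
h = -11/8 (h = -9/8 + (⅛)*(-2) = -9/8 - ¼ = -11/8 ≈ -1.3750)
O = -171/8 (O = (-5 - 11/8) - ((7 + 16) - 8) = -51/8 - (23 - 8) = -51/8 - 1*15 = -51/8 - 15 = -171/8 ≈ -21.375)
-21*39 + O = -21*39 - 171/8 = -819 - 171/8 = -6723/8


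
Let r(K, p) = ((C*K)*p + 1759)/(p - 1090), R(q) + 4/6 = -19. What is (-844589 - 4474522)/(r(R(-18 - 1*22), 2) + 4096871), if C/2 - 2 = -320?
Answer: -340423104/262198169 ≈ -1.2983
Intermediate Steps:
C = -636 (C = 4 + 2*(-320) = 4 - 640 = -636)
R(q) = -59/3 (R(q) = -2/3 - 19 = -59/3)
r(K, p) = (1759 - 636*K*p)/(-1090 + p) (r(K, p) = ((-636*K)*p + 1759)/(p - 1090) = (-636*K*p + 1759)/(-1090 + p) = (1759 - 636*K*p)/(-1090 + p))
(-844589 - 4474522)/(r(R(-18 - 1*22), 2) + 4096871) = (-844589 - 4474522)/((1759 - 636*(-59/3)*2)/(-1090 + 2) + 4096871) = -5319111/((1759 + 25016)/(-1088) + 4096871) = -5319111/(-1/1088*26775 + 4096871) = -5319111/(-1575/64 + 4096871) = -5319111/262198169/64 = -5319111*64/262198169 = -340423104/262198169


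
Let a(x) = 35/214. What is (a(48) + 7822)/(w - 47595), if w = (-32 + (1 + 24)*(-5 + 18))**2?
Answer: 1673943/8186356 ≈ 0.20448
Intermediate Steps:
w = 85849 (w = (-32 + 25*13)**2 = (-32 + 325)**2 = 293**2 = 85849)
a(x) = 35/214 (a(x) = 35*(1/214) = 35/214)
(a(48) + 7822)/(w - 47595) = (35/214 + 7822)/(85849 - 47595) = (1673943/214)/38254 = (1673943/214)*(1/38254) = 1673943/8186356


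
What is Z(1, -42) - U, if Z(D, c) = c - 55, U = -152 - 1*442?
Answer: 497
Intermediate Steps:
U = -594 (U = -152 - 442 = -594)
Z(D, c) = -55 + c
Z(1, -42) - U = (-55 - 42) - 1*(-594) = -97 + 594 = 497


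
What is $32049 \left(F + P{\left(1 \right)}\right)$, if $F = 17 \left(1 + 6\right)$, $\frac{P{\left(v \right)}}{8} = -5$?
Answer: $2531871$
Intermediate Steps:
$P{\left(v \right)} = -40$ ($P{\left(v \right)} = 8 \left(-5\right) = -40$)
$F = 119$ ($F = 17 \cdot 7 = 119$)
$32049 \left(F + P{\left(1 \right)}\right) = 32049 \left(119 - 40\right) = 32049 \cdot 79 = 2531871$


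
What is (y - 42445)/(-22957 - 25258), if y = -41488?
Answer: 83933/48215 ≈ 1.7408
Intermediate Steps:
(y - 42445)/(-22957 - 25258) = (-41488 - 42445)/(-22957 - 25258) = -83933/(-48215) = -83933*(-1/48215) = 83933/48215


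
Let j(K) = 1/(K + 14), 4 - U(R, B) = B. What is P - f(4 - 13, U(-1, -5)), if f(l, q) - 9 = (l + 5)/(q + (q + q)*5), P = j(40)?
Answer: -5311/594 ≈ -8.9411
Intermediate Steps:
U(R, B) = 4 - B
j(K) = 1/(14 + K)
P = 1/54 (P = 1/(14 + 40) = 1/54 ≈ 0.018519)
f(l, q) = 9 + (5 + l)/(11*q) (f(l, q) = 9 + (l + 5)/(q + (q + q)*5) = 9 + (5 + l)/(q + (2*q)*5) = 9 + (5 + l)/(q + 10*q) = 9 + (5 + l)/((11*q)) = 9 + (5 + l)*(1/(11*q)) = 9 + (5 + l)/(11*q))
P - f(4 - 13, U(-1, -5)) = 1/54 - (5 + (4 - 13) + 99*(4 - 1*(-5)))/(11*(4 - 1*(-5))) = 1/54 - (5 - 9 + 99*(4 + 5))/(11*(4 + 5)) = 1/54 - (5 - 9 + 99*9)/(11*9) = 1/54 - (5 - 9 + 891)/(11*9) = 1/54 - 887/(11*9) = 1/54 - 1*887/99 = 1/54 - 887/99 = -5311/594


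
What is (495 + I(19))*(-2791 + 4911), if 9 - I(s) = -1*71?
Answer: 1219000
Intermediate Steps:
I(s) = 80 (I(s) = 9 - (-1)*71 = 9 - 1*(-71) = 9 + 71 = 80)
(495 + I(19))*(-2791 + 4911) = (495 + 80)*(-2791 + 4911) = 575*2120 = 1219000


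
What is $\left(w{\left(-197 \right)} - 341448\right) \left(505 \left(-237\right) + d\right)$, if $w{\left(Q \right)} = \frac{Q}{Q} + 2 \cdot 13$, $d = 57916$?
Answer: $21089233749$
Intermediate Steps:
$w{\left(Q \right)} = 27$ ($w{\left(Q \right)} = 1 + 26 = 27$)
$\left(w{\left(-197 \right)} - 341448\right) \left(505 \left(-237\right) + d\right) = \left(27 - 341448\right) \left(505 \left(-237\right) + 57916\right) = - 341421 \left(-119685 + 57916\right) = \left(-341421\right) \left(-61769\right) = 21089233749$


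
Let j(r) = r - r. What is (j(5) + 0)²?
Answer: 0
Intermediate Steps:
j(r) = 0
(j(5) + 0)² = (0 + 0)² = 0² = 0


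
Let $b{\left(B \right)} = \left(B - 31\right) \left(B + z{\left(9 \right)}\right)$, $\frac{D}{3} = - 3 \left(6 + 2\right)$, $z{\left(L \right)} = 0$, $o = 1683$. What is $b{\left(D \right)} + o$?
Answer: $9099$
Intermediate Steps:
$D = -72$ ($D = 3 \left(- 3 \left(6 + 2\right)\right) = 3 \left(\left(-3\right) 8\right) = 3 \left(-24\right) = -72$)
$b{\left(B \right)} = B \left(-31 + B\right)$ ($b{\left(B \right)} = \left(B - 31\right) \left(B + 0\right) = \left(-31 + B\right) B = B \left(-31 + B\right)$)
$b{\left(D \right)} + o = - 72 \left(-31 - 72\right) + 1683 = \left(-72\right) \left(-103\right) + 1683 = 7416 + 1683 = 9099$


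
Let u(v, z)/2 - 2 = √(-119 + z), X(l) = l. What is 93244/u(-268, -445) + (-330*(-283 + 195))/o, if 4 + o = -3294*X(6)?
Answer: 57086021/350882 - 23311*I*√141/142 ≈ 162.69 - 1949.3*I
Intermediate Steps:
u(v, z) = 4 + 2*√(-119 + z)
o = -19768 (o = -4 - 3294*6 = -4 - 19764 = -19768)
93244/u(-268, -445) + (-330*(-283 + 195))/o = 93244/(4 + 2*√(-119 - 445)) - 330*(-283 + 195)/(-19768) = 93244/(4 + 2*√(-564)) - 330*(-88)*(-1/19768) = 93244/(4 + 2*(2*I*√141)) + 29040*(-1/19768) = 93244/(4 + 4*I*√141) - 3630/2471 = -3630/2471 + 93244/(4 + 4*I*√141)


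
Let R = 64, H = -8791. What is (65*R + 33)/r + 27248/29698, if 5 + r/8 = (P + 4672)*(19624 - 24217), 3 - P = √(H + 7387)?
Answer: 6281701612215702909/6846702047913811004 - 57775347*I*√39/1844353706758384 ≈ 0.91748 - 1.9563e-7*I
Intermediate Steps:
P = 3 - 6*I*√39 (P = 3 - √(-8791 + 7387) = 3 - √(-1404) = 3 - 6*I*√39 ≈ 3.0 - 37.47*I)
r = -171778240 + 220464*I*√39 (r = -40 + 8*(((3 - 6*I*√39) + 4672)*(19624 - 24217)) = -40 + 8*((4675 - 6*I*√39)*(-4593)) = -40 + 8*(-21472275 + 27558*I*√39) = -40 + (-171778200 + 220464*I*√39) = -171778240 + 220464*I*√39 ≈ -1.7178e+8 + 1.3768e+6*I)
(65*R + 33)/r + 27248/29698 = (65*64 + 33)/(-171778240 + 220464*I*√39) + 27248/29698 = (4160 + 33)/(-171778240 + 220464*I*√39) + 27248*(1/29698) = 4193/(-171778240 + 220464*I*√39) + 13624/14849 = 13624/14849 + 4193/(-171778240 + 220464*I*√39)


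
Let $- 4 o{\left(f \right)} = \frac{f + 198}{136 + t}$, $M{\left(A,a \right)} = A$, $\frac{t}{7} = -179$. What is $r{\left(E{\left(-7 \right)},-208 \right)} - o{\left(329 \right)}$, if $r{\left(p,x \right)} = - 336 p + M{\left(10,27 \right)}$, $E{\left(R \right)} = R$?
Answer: $\frac{10552889}{4468} \approx 2361.9$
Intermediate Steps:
$t = -1253$ ($t = 7 \left(-179\right) = -1253$)
$o{\left(f \right)} = \frac{99}{2234} + \frac{f}{4468}$ ($o{\left(f \right)} = - \frac{\left(f + 198\right) \frac{1}{136 - 1253}}{4} = - \frac{\left(198 + f\right) \frac{1}{-1117}}{4} = - \frac{\left(198 + f\right) \left(- \frac{1}{1117}\right)}{4} = - \frac{- \frac{198}{1117} - \frac{f}{1117}}{4} = \frac{99}{2234} + \frac{f}{4468}$)
$r{\left(p,x \right)} = 10 - 336 p$ ($r{\left(p,x \right)} = - 336 p + 10 = 10 - 336 p$)
$r{\left(E{\left(-7 \right)},-208 \right)} - o{\left(329 \right)} = \left(10 - -2352\right) - \left(\frac{99}{2234} + \frac{1}{4468} \cdot 329\right) = \left(10 + 2352\right) - \left(\frac{99}{2234} + \frac{329}{4468}\right) = 2362 - \frac{527}{4468} = \frac{10552889}{4468}$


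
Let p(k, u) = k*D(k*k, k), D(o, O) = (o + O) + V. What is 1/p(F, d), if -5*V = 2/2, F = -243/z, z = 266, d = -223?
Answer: 94105480/23984343 ≈ 3.9236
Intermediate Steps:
F = -243/266 ≈ -0.91353
V = -1/5 (V = -2/(5*2) = -1/5*1 = -1/5 ≈ -0.20000)
D(o, O) = -1/5 + O + o (D(o, O) = (o + O) - 1/5 = (O + o) - 1/5 = -1/5 + O + o)
p(k, u) = k*(-1/5 + k + k**2) (p(k, u) = k*(-1/5 + k + k*k) = k*(-1/5 + k + k**2))
1/p(F, d) = 1/(-243*(-1/5 - 243/266 + (-243/266)**2)/266) = 1/(-243*(-1/5 - 243/266 + 59049/70756)/266) = 1/(-243/266*(-98701/353780)) = 1/(23984343/94105480) = 94105480/23984343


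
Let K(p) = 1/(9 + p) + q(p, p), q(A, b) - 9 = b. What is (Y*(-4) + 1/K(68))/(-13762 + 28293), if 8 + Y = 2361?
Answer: -55813083/86168830 ≈ -0.64772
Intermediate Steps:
Y = 2353 (Y = -8 + 2361 = 2353)
q(A, b) = 9 + b
K(p) = 9 + p + 1/(9 + p) (K(p) = 1/(9 + p) + (9 + p) = 9 + p + 1/(9 + p))
(Y*(-4) + 1/K(68))/(-13762 + 28293) = (2353*(-4) + 1/((82 + 68² + 18*68)/(9 + 68)))/(-13762 + 28293) = (-9412 + 1/((82 + 4624 + 1224)/77))/14531 = (-9412 + 1/((1/77)*5930))*(1/14531) = (-9412 + 1/(5930/77))*(1/14531) = (-9412 + 77/5930)*(1/14531) = -55813083/5930*1/14531 = -55813083/86168830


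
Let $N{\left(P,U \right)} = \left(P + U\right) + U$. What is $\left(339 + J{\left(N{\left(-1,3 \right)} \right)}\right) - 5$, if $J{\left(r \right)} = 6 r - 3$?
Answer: $361$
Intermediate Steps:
$N{\left(P,U \right)} = P + 2 U$
$J{\left(r \right)} = -3 + 6 r$
$\left(339 + J{\left(N{\left(-1,3 \right)} \right)}\right) - 5 = \left(339 - \left(3 - 6 \left(-1 + 2 \cdot 3\right)\right)\right) - 5 = \left(339 - \left(3 - 6 \left(-1 + 6\right)\right)\right) - 5 = \left(339 + \left(-3 + 6 \cdot 5\right)\right) - 5 = \left(339 + \left(-3 + 30\right)\right) - 5 = \left(339 + 27\right) - 5 = 366 - 5 = 361$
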